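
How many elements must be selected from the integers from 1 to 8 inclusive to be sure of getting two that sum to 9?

Partition {1, …, 8} into 4 pairs: {1,8}, {2,7}, …, {4,5}.
Choosing 4 integers — say the integers 1 through 4 — takes one from each pair and avoids the property.
Choosing 5 forces two into the same pair by pigeonhole, and those sum to 9. So 5.

5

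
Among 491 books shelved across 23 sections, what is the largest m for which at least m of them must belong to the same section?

22

If each of the 23 sections held at most 21, the total would be at most 23 × 21 = 483 < 491, a contradiction.
So at least one holds ⌈491/23⌉ = 22.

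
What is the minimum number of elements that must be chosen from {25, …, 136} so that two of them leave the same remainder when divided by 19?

20

Group the integers by remainder mod 19; there are 19 residue classes, each nonempty in this range.
Choosing one from each class (19 integers) avoids any shared remainder.
One more choice must repeat a class, so two differ by a multiple of 19. Hence 19 + 1 = 20.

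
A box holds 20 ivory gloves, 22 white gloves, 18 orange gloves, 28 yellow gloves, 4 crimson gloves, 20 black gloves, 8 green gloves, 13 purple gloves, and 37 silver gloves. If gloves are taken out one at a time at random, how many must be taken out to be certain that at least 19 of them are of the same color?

In the worst case we take at most 18 of each color, but all 4 crimson, all 8 green, and all 13 purple (fewer than 18), giving 18 + 18 + 18 + 18 + 4 + 18 + 8 + 13 + 18 = 133.
One more glove then forces some color to 19, so 133 + 1 = 134.

134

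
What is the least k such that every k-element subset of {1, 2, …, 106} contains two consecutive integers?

54

Partition {1, …, 106} into 53 pairs: {1,2}, {3,4}, …, {105,106}.
Choosing 53 integers — say the 53 even numbers 2, 4, …, 106 — takes one from each pair and avoids the property.
Choosing 54 forces two into the same pair by pigeonhole, and those are consecutive. So 54.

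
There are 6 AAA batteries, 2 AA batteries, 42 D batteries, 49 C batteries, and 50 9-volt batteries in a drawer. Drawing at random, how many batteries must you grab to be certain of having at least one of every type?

The hardest type to obtain is AA: we could draw every other battery first — 149 − 2 = 147 batteries — without a single AA one.
The next draw must be AA, so 147 + 1 = 148.

148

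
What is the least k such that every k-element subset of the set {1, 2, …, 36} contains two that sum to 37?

Partition {1, …, 36} into 18 pairs: {1,36}, {2,35}, …, {18,19}.
Choosing 18 integers — say the integers 1 through 18 — takes one from each pair and avoids the property.
Choosing 19 forces two into the same pair by pigeonhole, and those sum to 37. So 19.

19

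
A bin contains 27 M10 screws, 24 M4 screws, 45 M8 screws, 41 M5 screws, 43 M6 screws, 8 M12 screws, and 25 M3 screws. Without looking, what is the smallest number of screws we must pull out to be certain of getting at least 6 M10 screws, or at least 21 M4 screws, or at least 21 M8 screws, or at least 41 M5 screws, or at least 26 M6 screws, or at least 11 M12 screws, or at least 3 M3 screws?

121

The worst case stops just short of every target: 5 M10, 20 M4, 20 M8, 40 M5, 25 M6, all 8 M12, 2 M3 — 5 + 20 + 20 + 40 + 25 + 8 + 2 = 120 screws.
One more screw must push some size to its target, so 120 + 1 = 121.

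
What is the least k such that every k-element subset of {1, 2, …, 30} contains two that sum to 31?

Partition {1, …, 30} into 15 pairs: {1,30}, {2,29}, …, {15,16}.
Choosing 15 integers — say the integers 1 through 15 — takes one from each pair and avoids the property.
Choosing 16 forces two into the same pair by pigeonhole, and those sum to 31. So 16.

16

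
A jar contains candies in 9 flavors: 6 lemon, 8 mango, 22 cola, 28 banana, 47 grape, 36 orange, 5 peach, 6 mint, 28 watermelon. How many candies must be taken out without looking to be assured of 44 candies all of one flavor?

In the worst case we take at most 43 of each flavor, but all 6 lemon, all 8 mango, all 22 cola, all 28 banana, all 36 orange, all 5 peach, all 6 mint, and all 28 watermelon (fewer than 43), giving 6 + 8 + 22 + 28 + 43 + 36 + 5 + 6 + 28 = 182.
One more candy then forces some flavor to 44, so 182 + 1 = 183.

183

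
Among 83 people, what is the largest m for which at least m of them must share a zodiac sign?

7

There are 12 zodiac signs, which serve as the pigeonholes.
If each of the 12 zodiac signs held at most 6, the total would be at most 12 × 6 = 72 < 83, a contradiction.
So at least one holds ⌈83/12⌉ = 7.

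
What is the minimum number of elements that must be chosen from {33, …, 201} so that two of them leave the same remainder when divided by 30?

Group the integers by remainder mod 30; there are 30 residue classes, each nonempty in this range.
Choosing one from each class (30 integers) avoids any shared remainder.
One more choice must repeat a class, so two differ by a multiple of 30. Hence 30 + 1 = 31.

31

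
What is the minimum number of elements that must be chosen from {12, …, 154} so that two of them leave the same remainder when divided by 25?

Use the pigeonhole principle on residue classes: group the integers by remainder mod 25; there are 25 residue classes, each nonempty in this range.
Choosing one from each class (25 integers) avoids any shared remainder.
One more choice must repeat a class, so two differ by a multiple of 25. Hence 25 + 1 = 26.

26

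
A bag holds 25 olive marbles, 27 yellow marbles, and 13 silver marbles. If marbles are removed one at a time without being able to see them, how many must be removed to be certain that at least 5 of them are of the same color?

The worst case takes 4 marbles of each color without reaching 5 of any: 3 × 4 = 12.
The next marble must bring some color to 5, so 12 + 1 = 13.

13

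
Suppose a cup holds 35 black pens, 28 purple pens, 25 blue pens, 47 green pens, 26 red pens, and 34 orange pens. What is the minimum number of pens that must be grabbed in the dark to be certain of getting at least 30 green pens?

178

The worst case draws every non-green pen first: 35 + 28 + 25 + 26 + 34 = 148.
The next 30 draws are then forced to be green, giving 148 + 30 = 178.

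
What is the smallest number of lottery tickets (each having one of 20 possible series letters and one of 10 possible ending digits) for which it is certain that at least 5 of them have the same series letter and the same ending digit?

There are 20 × 10 = 200 (series letter, ending digit) combinations acting as pigeonholes.
With 200 × 4 = 800 lottery tickets we could place exactly 4 in each, with no (series letter, ending digit) pair reaching 5.
One more forces some (series letter, ending digit) pair to hold 5, so 800 + 1 = 801.

801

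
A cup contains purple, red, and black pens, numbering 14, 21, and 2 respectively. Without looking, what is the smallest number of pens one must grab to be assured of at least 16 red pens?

32

The worst case draws every non-red pen first: 14 + 2 = 16.
The next 16 draws are then forced to be red, giving 16 + 16 = 32.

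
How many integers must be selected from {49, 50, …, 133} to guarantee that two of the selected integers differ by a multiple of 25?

26

Group the integers by remainder mod 25; there are 25 residue classes, each nonempty in this range.
Choosing one from each class (25 integers) avoids any shared remainder.
One more choice must repeat a class, so two differ by a multiple of 25. Hence 25 + 1 = 26.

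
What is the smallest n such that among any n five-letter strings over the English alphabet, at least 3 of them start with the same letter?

53

There are 26 possible first letters acting as pigeonholes.
With 26 × 2 = 52 five-letter strings over the English alphabet we could place exactly 2 in each, with no class reaching 3.
One more forces some class to hold 3, so 52 + 1 = 53.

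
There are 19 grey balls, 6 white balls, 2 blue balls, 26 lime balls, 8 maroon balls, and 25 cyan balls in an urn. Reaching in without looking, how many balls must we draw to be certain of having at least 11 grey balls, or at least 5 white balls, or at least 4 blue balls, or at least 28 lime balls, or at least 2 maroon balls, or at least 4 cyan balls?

47

The worst case stops just short of every target: 10 grey, 4 white, all 2 blue, all 26 lime, 1 maroon, 3 cyan — 10 + 4 + 2 + 26 + 1 + 3 = 46 balls.
One more ball must push some color to its target, so 46 + 1 = 47.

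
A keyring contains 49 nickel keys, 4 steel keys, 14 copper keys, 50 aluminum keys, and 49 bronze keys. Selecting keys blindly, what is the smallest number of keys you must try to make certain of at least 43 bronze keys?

To avoid bronze keys as long as possible, exhaust the other 4 types first.
The worst case draws every non-bronze key first: 49 + 4 + 14 + 50 = 117.
The next 43 draws are then forced to be bronze, giving 117 + 43 = 160.

160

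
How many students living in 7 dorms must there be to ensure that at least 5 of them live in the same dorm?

There are 7 dorms acting as pigeonholes.
With 7 × 4 = 28 students we could place exactly 4 in each, with no class reaching 5.
One more forces some class to hold 5, so 28 + 1 = 29.

29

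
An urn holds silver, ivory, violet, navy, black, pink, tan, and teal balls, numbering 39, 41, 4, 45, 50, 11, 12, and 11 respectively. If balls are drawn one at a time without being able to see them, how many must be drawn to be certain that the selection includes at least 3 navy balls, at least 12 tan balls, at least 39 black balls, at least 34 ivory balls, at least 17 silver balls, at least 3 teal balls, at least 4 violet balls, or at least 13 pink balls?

117

The worst case stops just short of every target: 16 silver, 33 ivory, 3 violet, 2 navy, 38 black, all 11 pink, 11 tan, 2 teal — 16 + 33 + 3 + 2 + 38 + 11 + 11 + 2 = 116 balls.
One more ball must push some color to its target, so 116 + 1 = 117.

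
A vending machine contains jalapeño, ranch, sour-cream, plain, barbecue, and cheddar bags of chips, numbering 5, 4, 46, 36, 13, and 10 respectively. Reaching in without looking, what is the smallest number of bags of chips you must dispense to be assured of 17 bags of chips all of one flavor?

65

In the worst case we take at most 16 of each flavor, but all 5 jalapeño, all 4 ranch, all 13 barbecue, and all 10 cheddar (fewer than 16), giving 5 + 4 + 16 + 16 + 13 + 10 = 64.
One more bag of chips then forces some flavor to 17, so 64 + 1 = 65.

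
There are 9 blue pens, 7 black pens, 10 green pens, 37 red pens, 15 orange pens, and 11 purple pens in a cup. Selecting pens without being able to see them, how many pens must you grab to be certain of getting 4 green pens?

The worst case draws every non-green pen first: 9 + 7 + 37 + 15 + 11 = 79.
The next 4 draws are then forced to be green, giving 79 + 4 = 83.

83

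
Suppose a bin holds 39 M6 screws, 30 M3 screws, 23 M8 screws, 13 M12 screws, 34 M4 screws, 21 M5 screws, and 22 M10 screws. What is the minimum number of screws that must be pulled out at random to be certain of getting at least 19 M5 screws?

The worst case draws every non-M5 screw first: 39 + 30 + 23 + 13 + 34 + 22 = 161.
The next 19 draws are then forced to be M5, giving 161 + 19 = 180.

180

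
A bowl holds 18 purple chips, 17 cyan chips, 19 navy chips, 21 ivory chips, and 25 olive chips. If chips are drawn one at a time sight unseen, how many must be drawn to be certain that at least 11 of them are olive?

The worst case draws every non-olive chip first: 18 + 17 + 19 + 21 = 75.
The next 11 draws are then forced to be olive, giving 75 + 11 = 86.

86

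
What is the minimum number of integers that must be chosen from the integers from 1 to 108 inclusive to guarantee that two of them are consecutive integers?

55

Partition {1, …, 108} into 54 pairs: {1,2}, {3,4}, …, {107,108}.
Choosing 54 integers — say the 54 even numbers 2, 4, …, 108 — takes one from each pair and avoids the property.
Choosing 55 forces two into the same pair by pigeonhole, and those are consecutive. So 55.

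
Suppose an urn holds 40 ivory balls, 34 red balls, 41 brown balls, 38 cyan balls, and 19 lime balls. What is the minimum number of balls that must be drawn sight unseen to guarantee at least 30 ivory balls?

162

To avoid ivory balls as long as possible, exhaust the other 4 colors first.
The worst case draws every non-ivory ball first: 34 + 41 + 38 + 19 = 132.
The next 30 draws are then forced to be ivory, giving 132 + 30 = 162.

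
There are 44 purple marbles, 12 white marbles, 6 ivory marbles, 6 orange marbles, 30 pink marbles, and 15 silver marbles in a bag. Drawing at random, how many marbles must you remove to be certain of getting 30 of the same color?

98

In the worst case we take at most 29 of each color, but all 12 white, all 6 ivory, all 6 orange, and all 15 silver (fewer than 29), giving 29 + 12 + 6 + 6 + 29 + 15 = 97.
One more marble then forces some color to 30, so 97 + 1 = 98.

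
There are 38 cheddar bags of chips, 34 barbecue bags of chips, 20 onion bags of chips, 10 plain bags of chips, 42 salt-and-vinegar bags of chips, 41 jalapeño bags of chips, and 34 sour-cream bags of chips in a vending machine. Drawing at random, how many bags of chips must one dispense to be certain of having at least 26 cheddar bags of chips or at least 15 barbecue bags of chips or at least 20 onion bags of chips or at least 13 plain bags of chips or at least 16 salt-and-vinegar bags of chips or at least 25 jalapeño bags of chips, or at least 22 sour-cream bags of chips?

129

The worst case stops just short of every target: 25 cheddar, 14 barbecue, 19 onion, all 10 plain, 15 salt-and-vinegar, 24 jalapeño, 21 sour-cream — 25 + 14 + 19 + 10 + 15 + 24 + 21 = 128 bags of chips.
One more bag of chips must push some flavor to its target, so 128 + 1 = 129.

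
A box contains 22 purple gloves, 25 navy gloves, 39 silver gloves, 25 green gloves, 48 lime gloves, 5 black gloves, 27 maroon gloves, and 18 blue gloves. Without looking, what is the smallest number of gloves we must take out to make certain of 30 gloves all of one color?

In the worst case we take at most 29 of each color, but all 22 purple, all 25 navy, all 25 green, all 5 black, all 27 maroon, and all 18 blue (fewer than 29), giving 22 + 25 + 29 + 25 + 29 + 5 + 27 + 18 = 180.
One more glove then forces some color to 30, so 180 + 1 = 181.

181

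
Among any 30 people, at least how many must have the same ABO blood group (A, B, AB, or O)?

8

There are 4 ABO blood groups, which serve as the pigeonholes.
If each of the 4 ABO blood groups held at most 7, the total would be at most 4 × 7 = 28 < 30, a contradiction.
So at least one holds ⌈30/4⌉ = 8.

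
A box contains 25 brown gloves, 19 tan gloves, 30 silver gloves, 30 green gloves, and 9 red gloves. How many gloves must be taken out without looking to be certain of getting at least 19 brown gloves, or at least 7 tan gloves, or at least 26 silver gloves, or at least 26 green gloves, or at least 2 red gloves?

The worst case stops just short of every target: 18 brown, 6 tan, 25 silver, 25 green, 1 red — 18 + 6 + 25 + 25 + 1 = 75 gloves.
One more glove must push some color to its target, so 75 + 1 = 76.

76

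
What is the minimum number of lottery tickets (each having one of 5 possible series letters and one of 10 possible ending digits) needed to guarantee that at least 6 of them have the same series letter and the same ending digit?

251

There are 5 × 10 = 50 (series letter, ending digit) combinations acting as pigeonholes.
With 50 × 5 = 250 lottery tickets we could place exactly 5 in each, with no (series letter, ending digit) pair reaching 6.
One more forces some (series letter, ending digit) pair to hold 6, so 250 + 1 = 251.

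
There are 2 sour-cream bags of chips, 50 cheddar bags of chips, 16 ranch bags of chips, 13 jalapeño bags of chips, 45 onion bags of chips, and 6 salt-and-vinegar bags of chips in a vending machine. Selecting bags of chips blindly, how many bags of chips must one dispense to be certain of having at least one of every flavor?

The hardest flavor to obtain is sour-cream: we could draw every other bag of chips first — 132 − 2 = 130 bags of chips — without a single sour-cream one.
The next draw must be sour-cream, so 130 + 1 = 131.

131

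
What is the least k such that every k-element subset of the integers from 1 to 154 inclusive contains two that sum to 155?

78

Partition {1, …, 154} into 77 pairs: {1,154}, {2,153}, …, {77,78}.
Choosing 77 integers — say the integers 1 through 77 — takes one from each pair and avoids the property.
Choosing 78 forces two into the same pair by pigeonhole, and those sum to 155. So 78.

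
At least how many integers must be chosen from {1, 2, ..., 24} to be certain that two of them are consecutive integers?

13

Partition {1, …, 24} into 12 pairs: {1,2}, {3,4}, …, {23,24}.
Choosing 12 integers — say the 12 even numbers 2, 4, …, 24 — takes one from each pair and avoids the property.
Choosing 13 forces two into the same pair by pigeonhole, and those are consecutive. So 13.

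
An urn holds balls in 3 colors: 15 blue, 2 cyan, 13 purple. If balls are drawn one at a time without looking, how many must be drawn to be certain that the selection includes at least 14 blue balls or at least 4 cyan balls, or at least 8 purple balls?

Each of the 3 colors has its own threshold; avoid all of them simultaneously.
The worst case stops just short of every target: 13 blue, all 2 cyan, 7 purple — 13 + 2 + 7 = 22 balls.
One more ball must push some color to its target, so 22 + 1 = 23.

23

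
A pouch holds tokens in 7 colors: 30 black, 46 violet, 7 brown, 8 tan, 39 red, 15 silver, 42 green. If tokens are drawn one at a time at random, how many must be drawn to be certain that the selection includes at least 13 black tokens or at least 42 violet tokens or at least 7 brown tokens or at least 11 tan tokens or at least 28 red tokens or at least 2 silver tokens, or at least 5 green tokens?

Each of the 7 colors has its own threshold; avoid all of them simultaneously.
The worst case stops just short of every target: 12 black, 41 violet, 6 brown, all 8 tan, 27 red, 1 silver, 4 green — 12 + 41 + 6 + 8 + 27 + 1 + 4 = 99 tokens.
One more token must push some color to its target, so 99 + 1 = 100.

100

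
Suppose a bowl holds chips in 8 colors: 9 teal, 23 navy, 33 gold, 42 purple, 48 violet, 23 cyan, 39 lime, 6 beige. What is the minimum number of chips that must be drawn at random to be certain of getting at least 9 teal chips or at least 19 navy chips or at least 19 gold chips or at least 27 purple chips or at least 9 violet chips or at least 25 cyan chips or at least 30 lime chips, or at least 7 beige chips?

137

The worst case stops just short of every target: 8 teal, 18 navy, 18 gold, 26 purple, 8 violet, all 23 cyan, 29 lime, 6 beige — 8 + 18 + 18 + 26 + 8 + 23 + 29 + 6 = 136 chips.
One more chip must push some color to its target, so 136 + 1 = 137.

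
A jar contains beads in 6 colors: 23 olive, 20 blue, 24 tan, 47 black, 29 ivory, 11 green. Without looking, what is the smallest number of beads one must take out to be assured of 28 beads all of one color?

In the worst case we take at most 27 of each color, but all 23 olive, all 20 blue, all 24 tan, and all 11 green (fewer than 27), giving 23 + 20 + 24 + 27 + 27 + 11 = 132.
One more bead then forces some color to 28, so 132 + 1 = 133.

133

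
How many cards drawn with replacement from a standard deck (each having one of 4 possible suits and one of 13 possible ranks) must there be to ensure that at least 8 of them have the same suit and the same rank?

There are 4 × 13 = 52 (suit, rank) combinations acting as pigeonholes.
With 52 × 7 = 364 cards drawn with replacement from a standard deck we could place exactly 7 in each, with no (suit, rank) pair reaching 8.
One more forces some (suit, rank) pair to hold 8, so 364 + 1 = 365.

365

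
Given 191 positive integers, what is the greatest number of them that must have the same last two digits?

There are 100 possible two-digit endings, which serve as the pigeonholes.
If each of the 100 possible two-digit endings held at most 1, the total would be at most 100 × 1 = 100 < 191, a contradiction.
So at least one holds ⌈191/100⌉ = 2.

2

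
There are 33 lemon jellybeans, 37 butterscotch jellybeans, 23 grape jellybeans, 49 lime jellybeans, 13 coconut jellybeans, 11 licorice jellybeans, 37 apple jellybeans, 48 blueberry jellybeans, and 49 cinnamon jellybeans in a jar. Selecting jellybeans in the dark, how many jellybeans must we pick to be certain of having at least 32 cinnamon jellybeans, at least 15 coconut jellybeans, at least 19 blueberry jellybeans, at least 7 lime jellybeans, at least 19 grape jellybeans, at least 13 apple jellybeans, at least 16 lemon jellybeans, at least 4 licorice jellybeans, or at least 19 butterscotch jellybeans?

Each of the 9 flavors has its own threshold; avoid all of them simultaneously.
The worst case stops just short of every target: 15 lemon, 18 butterscotch, 18 grape, 6 lime, all 13 coconut, 3 licorice, 12 apple, 18 blueberry, 31 cinnamon — 15 + 18 + 18 + 6 + 13 + 3 + 12 + 18 + 31 = 134 jellybeans.
One more jellybean must push some flavor to its target, so 134 + 1 = 135.

135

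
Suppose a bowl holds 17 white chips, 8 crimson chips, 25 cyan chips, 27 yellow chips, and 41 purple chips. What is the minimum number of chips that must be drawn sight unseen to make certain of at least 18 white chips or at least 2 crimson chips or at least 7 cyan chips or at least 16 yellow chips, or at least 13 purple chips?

52

The worst case stops just short of every target: 17 white, 1 crimson, 6 cyan, 15 yellow, 12 purple — 17 + 1 + 6 + 15 + 12 = 51 chips.
One more chip must push some color to its target, so 51 + 1 = 52.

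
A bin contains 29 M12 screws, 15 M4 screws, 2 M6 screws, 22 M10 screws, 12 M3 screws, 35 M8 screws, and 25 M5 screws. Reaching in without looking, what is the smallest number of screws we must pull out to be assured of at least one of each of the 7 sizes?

139

The hardest size to obtain is M6: we could draw every other screw first — 140 − 2 = 138 screws — without a single M6 one.
The next draw must be M6, so 138 + 1 = 139.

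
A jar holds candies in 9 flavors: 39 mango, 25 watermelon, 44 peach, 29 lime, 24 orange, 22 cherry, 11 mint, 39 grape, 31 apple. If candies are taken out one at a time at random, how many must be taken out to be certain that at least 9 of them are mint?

262

The worst case draws every non-mint candy first: 39 + 25 + 44 + 29 + 24 + 22 + 39 + 31 = 253.
The next 9 draws are then forced to be mint, giving 253 + 9 = 262.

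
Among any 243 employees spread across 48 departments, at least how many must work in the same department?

If each of the 48 departments held at most 5, the total would be at most 48 × 5 = 240 < 243, a contradiction.
So at least one holds ⌈243/48⌉ = 6.

6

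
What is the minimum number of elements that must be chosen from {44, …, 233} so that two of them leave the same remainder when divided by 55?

56

Group the integers by remainder mod 55; there are 55 residue classes, each nonempty in this range.
Choosing one from each class (55 integers) avoids any shared remainder.
One more choice must repeat a class, so two differ by a multiple of 55. Hence 55 + 1 = 56.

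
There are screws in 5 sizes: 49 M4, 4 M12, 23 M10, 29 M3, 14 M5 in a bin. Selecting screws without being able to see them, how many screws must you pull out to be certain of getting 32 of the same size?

102

Treat the 5 sizes as pigeonholes.
In the worst case we take at most 31 of each size, but all 4 M12, all 23 M10, all 29 M3, and all 14 M5 (fewer than 31), giving 31 + 4 + 23 + 29 + 14 = 101.
One more screw then forces some size to 32, so 101 + 1 = 102.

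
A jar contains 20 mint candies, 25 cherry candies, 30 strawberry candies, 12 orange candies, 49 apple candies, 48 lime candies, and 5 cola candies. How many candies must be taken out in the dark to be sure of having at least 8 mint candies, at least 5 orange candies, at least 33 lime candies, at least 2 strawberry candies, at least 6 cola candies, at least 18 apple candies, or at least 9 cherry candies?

The worst case stops just short of every target: 7 mint, 8 cherry, 1 strawberry, 4 orange, 17 apple, 32 lime, 5 cola — 7 + 8 + 1 + 4 + 17 + 32 + 5 = 74 candies.
One more candy must push some flavor to its target, so 74 + 1 = 75.

75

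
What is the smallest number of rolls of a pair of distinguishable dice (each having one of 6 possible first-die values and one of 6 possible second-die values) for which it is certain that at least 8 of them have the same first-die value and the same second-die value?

253

There are 6 × 6 = 36 (first-die value, second-die value) combinations acting as pigeonholes.
With 36 × 7 = 252 rolls of a pair of distinguishable dice we could place exactly 7 in each, with no (first-die value, second-die value) pair reaching 8.
One more forces some (first-die value, second-die value) pair to hold 8, so 252 + 1 = 253.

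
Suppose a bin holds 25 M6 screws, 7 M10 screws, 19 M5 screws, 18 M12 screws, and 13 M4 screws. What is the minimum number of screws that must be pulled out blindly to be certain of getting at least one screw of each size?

The hardest size to obtain is M10: we could draw every other screw first — 82 − 7 = 75 screws — without a single M10 one.
The next draw must be M10, so 75 + 1 = 76.

76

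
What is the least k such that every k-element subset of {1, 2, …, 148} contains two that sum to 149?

Partition {1, …, 148} into 74 pairs: {1,148}, {2,147}, …, {74,75}.
Choosing 74 integers — say the integers 1 through 74 — takes one from each pair and avoids the property.
Choosing 75 forces two into the same pair by pigeonhole, and those sum to 149. So 75.

75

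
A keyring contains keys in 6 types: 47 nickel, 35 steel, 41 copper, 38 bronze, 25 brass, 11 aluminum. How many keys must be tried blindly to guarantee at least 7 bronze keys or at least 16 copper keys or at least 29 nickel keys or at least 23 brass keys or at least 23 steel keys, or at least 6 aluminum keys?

The worst case stops just short of every target: 28 nickel, 22 steel, 15 copper, 6 bronze, 22 brass, 5 aluminum — 28 + 22 + 15 + 6 + 22 + 5 = 98 keys.
One more key must push some type to its target, so 98 + 1 = 99.

99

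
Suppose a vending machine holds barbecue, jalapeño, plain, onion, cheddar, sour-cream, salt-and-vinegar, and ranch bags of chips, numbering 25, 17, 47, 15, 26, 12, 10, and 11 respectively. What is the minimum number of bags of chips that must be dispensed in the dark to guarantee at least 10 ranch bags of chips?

162

The worst case draws every non-ranch bag of chips first: 25 + 17 + 47 + 15 + 26 + 12 + 10 = 152.
The next 10 draws are then forced to be ranch, giving 152 + 10 = 162.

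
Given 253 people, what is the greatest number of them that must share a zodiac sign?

If each of the 12 zodiac signs held at most 21, the total would be at most 12 × 21 = 252 < 253, a contradiction.
So at least one holds ⌈253/12⌉ = 22.

22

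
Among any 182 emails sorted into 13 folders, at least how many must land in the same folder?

If each of the 13 folders held at most 13, the total would be at most 13 × 13 = 169 < 182, a contradiction.
So at least one holds ⌈182/13⌉ = 14.

14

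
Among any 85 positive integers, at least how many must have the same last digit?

9

There are 10 possible last digits, which serve as the pigeonholes.
If each of the 10 possible last digits held at most 8, the total would be at most 10 × 8 = 80 < 85, a contradiction.
So at least one holds ⌈85/10⌉ = 9.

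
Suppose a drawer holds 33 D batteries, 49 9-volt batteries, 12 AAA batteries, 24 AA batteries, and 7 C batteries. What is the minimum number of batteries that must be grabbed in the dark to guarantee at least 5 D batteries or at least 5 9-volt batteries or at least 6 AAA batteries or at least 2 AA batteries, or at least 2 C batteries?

Each of the 5 types has its own threshold; avoid all of them simultaneously.
The worst case stops just short of every target: 4 D, 4 9-volt, 5 AAA, 1 AA, 1 C — 4 + 4 + 5 + 1 + 1 = 15 batteries.
One more battery must push some type to its target, so 15 + 1 = 16.

16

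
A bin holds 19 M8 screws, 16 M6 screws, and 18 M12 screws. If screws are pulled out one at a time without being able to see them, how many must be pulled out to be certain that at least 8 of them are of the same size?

22

Treat the 3 sizes as pigeonholes.
The worst case takes 7 screws of each size without reaching 8 of any: 3 × 7 = 21.
The next screw must bring some size to 8, so 21 + 1 = 22.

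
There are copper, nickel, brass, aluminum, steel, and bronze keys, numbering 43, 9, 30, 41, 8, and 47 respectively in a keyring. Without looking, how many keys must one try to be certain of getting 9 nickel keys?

178

To avoid nickel keys as long as possible, exhaust the other 5 types first.
The worst case draws every non-nickel key first: 43 + 30 + 41 + 8 + 47 = 169.
The next 9 draws are then forced to be nickel, giving 169 + 9 = 178.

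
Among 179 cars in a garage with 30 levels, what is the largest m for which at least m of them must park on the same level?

If each of the 30 levels held at most 5, the total would be at most 30 × 5 = 150 < 179, a contradiction.
So at least one holds ⌈179/30⌉ = 6.

6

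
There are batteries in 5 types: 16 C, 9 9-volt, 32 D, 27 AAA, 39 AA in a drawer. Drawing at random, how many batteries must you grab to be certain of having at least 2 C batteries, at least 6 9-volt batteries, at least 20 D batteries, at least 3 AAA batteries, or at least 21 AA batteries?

The worst case stops just short of every target: 1 C, 5 9-volt, 19 D, 2 AAA, 20 AA — 1 + 5 + 19 + 2 + 20 = 47 batteries.
One more battery must push some type to its target, so 47 + 1 = 48.

48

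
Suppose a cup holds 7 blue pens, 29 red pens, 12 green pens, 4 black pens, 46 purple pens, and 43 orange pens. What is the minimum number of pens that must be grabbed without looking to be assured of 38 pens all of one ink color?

In the worst case we take at most 37 of each ink color, but all 7 blue, all 29 red, all 12 green, and all 4 black (fewer than 37), giving 7 + 29 + 12 + 4 + 37 + 37 = 126.
One more pen then forces some ink color to 38, so 126 + 1 = 127.

127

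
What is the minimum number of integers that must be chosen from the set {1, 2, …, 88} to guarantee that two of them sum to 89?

Partition {1, …, 88} into 44 pairs: {1,88}, {2,87}, …, {44,45}.
Choosing 44 integers — say the integers 1 through 44 — takes one from each pair and avoids the property.
Choosing 45 forces two into the same pair by pigeonhole, and those sum to 89. So 45.

45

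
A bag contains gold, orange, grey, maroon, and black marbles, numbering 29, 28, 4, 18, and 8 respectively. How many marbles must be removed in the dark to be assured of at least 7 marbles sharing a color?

29

Treat the 5 colors as pigeonholes.
In the worst case we take at most 6 of each color, but all 4 grey (fewer than 6), giving 6 + 6 + 4 + 6 + 6 = 28.
One more marble then forces some color to 7, so 28 + 1 = 29.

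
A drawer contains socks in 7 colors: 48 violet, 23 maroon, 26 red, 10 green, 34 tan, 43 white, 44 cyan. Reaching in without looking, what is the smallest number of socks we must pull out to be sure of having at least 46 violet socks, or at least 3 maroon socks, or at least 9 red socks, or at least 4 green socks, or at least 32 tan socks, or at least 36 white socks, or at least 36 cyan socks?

160

The worst case stops just short of every target: 45 violet, 2 maroon, 8 red, 3 green, 31 tan, 35 white, 35 cyan — 45 + 2 + 8 + 3 + 31 + 35 + 35 = 159 socks.
One more sock must push some color to its target, so 159 + 1 = 160.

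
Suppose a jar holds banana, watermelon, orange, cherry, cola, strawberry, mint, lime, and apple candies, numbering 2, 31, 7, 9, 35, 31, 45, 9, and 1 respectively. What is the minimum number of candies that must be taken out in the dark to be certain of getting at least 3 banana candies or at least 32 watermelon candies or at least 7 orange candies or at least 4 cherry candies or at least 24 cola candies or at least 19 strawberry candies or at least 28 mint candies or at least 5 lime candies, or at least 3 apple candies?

Each of the 9 flavors has its own threshold; avoid all of them simultaneously.
The worst case stops just short of every target: 2 banana, 31 watermelon, 6 orange, 3 cherry, 23 cola, 18 strawberry, 27 mint, 4 lime, all 1 apple — 2 + 31 + 6 + 3 + 23 + 18 + 27 + 4 + 1 = 115 candies.
One more candy must push some flavor to its target, so 115 + 1 = 116.

116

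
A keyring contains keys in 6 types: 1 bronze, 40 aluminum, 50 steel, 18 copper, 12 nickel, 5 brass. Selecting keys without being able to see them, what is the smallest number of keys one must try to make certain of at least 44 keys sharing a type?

120

Treat the 6 types as pigeonholes.
In the worst case we take at most 43 of each type, but all 1 bronze, all 40 aluminum, all 18 copper, all 12 nickel, and all 5 brass (fewer than 43), giving 1 + 40 + 43 + 18 + 12 + 5 = 119.
One more key then forces some type to 44, so 119 + 1 = 120.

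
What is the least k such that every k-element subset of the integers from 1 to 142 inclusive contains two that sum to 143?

Partition {1, …, 142} into 71 pairs: {1,142}, {2,141}, …, {71,72}.
Choosing 71 integers — say the integers 1 through 71 — takes one from each pair and avoids the property.
Choosing 72 forces two into the same pair by pigeonhole, and those sum to 143. So 72.

72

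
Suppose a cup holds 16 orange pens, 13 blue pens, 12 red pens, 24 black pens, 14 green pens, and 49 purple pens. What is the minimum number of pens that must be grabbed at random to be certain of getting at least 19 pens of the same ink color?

In the worst case we take at most 18 of each ink color, but all 16 orange, all 13 blue, all 12 red, and all 14 green (fewer than 18), giving 16 + 13 + 12 + 18 + 14 + 18 = 91.
One more pen then forces some ink color to 19, so 91 + 1 = 92.

92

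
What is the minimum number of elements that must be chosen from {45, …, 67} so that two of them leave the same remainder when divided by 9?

10

Group the integers by remainder mod 9; there are 9 residue classes, each nonempty in this range.
Choosing one from each class (9 integers) avoids any shared remainder.
One more choice must repeat a class, so two differ by a multiple of 9. Hence 9 + 1 = 10.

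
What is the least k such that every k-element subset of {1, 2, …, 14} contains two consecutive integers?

8

Partition {1, …, 14} into 7 pairs: {1,2}, {3,4}, …, {13,14}.
Choosing 7 integers — say the 7 even numbers 2, 4, …, 14 — takes one from each pair and avoids the property.
Choosing 8 forces two into the same pair by pigeonhole, and those are consecutive. So 8.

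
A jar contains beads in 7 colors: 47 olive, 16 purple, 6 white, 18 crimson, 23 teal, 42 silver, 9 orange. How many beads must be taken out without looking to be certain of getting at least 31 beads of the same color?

133

In the worst case we take at most 30 of each color, but all 16 purple, all 6 white, all 18 crimson, all 23 teal, and all 9 orange (fewer than 30), giving 30 + 16 + 6 + 18 + 23 + 30 + 9 = 132.
One more bead then forces some color to 31, so 132 + 1 = 133.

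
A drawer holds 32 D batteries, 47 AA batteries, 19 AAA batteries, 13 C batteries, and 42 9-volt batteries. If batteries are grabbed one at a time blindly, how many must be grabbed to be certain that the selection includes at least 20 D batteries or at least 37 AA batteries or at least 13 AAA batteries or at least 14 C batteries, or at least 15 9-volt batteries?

Each of the 5 types has its own threshold; avoid all of them simultaneously.
The worst case stops just short of every target: 19 D, 36 AA, 12 AAA, 13 C, 14 9-volt — 19 + 36 + 12 + 13 + 14 = 94 batteries.
One more battery must push some type to its target, so 94 + 1 = 95.

95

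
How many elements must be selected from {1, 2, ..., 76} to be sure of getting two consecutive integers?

39

Partition {1, …, 76} into 38 pairs: {1,2}, {3,4}, …, {75,76}.
Choosing 38 integers — say the 38 even numbers 2, 4, …, 76 — takes one from each pair and avoids the property.
Choosing 39 forces two into the same pair by pigeonhole, and those are consecutive. So 39.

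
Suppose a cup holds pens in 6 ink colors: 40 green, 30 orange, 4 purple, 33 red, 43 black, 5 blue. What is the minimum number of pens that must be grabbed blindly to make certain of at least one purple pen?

152

The worst case draws every non-purple pen first: 40 + 30 + 33 + 43 + 5 = 151.
The next draw is then forced to be purple, giving 151 + 1 = 152.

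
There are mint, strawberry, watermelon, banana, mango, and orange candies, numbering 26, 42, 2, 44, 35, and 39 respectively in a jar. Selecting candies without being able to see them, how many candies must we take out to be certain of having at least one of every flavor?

187

The hardest flavor to obtain is watermelon: we could draw every other candy first — 188 − 2 = 186 candies — without a single watermelon one.
The next draw must be watermelon, so 186 + 1 = 187.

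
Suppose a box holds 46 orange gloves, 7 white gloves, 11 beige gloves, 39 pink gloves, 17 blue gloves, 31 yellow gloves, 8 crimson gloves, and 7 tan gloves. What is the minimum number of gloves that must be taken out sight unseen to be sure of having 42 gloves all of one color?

In the worst case we take at most 41 of each color, but all 7 white, all 11 beige, all 39 pink, all 17 blue, all 31 yellow, all 8 crimson, and all 7 tan (fewer than 41), giving 41 + 7 + 11 + 39 + 17 + 31 + 8 + 7 = 161.
One more glove then forces some color to 42, so 161 + 1 = 162.

162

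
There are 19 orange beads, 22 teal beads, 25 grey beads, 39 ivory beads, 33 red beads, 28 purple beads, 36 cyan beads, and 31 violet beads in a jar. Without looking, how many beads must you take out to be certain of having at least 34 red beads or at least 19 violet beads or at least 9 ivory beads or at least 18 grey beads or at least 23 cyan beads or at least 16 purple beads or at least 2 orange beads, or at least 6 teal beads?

120

The worst case stops just short of every target: 1 orange, 5 teal, 17 grey, 8 ivory, 33 red, 15 purple, 22 cyan, 18 violet — 1 + 5 + 17 + 8 + 33 + 15 + 22 + 18 = 119 beads.
One more bead must push some color to its target, so 119 + 1 = 120.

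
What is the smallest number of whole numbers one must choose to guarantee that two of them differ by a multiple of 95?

96

Two integers differ by a multiple of 95 exactly when they share a remainder mod 95.
There are 95 residue classes mod 95, so 95 integers can all lie in distinct classes.
One more integer must repeat a residue, giving a difference divisible by 95. So n = 95 + 1 = 96.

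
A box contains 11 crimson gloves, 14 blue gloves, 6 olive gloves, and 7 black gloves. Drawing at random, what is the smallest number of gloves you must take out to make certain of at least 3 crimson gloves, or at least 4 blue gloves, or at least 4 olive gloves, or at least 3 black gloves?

11

The worst case stops just short of every target: 2 crimson, 3 blue, 3 olive, 2 black — 2 + 3 + 3 + 2 = 10 gloves.
One more glove must push some color to its target, so 10 + 1 = 11.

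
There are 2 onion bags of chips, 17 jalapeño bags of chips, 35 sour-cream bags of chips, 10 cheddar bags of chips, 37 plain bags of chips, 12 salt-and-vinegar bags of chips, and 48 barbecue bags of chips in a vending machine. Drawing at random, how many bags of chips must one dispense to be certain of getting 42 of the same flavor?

In the worst case we take at most 41 of each flavor, but all 2 onion, all 17 jalapeño, all 35 sour-cream, all 10 cheddar, all 37 plain, and all 12 salt-and-vinegar (fewer than 41), giving 2 + 17 + 35 + 10 + 37 + 12 + 41 = 154.
One more bag of chips then forces some flavor to 42, so 154 + 1 = 155.

155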